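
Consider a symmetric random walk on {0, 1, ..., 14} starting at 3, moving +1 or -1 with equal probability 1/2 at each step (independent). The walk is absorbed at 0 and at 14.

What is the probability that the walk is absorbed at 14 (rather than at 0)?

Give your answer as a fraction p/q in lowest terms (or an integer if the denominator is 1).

Symmetric walk (p = 1/2): the harmonic-function argument gives P(hit 14 before 0 | start at 3) = a/N.
P = 3/14 = 3/14

Answer: 3/14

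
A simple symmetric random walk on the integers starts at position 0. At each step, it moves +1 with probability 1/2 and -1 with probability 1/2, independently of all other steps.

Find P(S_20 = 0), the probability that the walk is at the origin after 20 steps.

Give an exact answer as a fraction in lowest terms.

Answer: 46189/262144

Derivation:
To return to 0 after 20 steps: need exactly 10 steps of +1 and 10 of -1.
Favorable paths: C(20,10) = 184756
Total paths: 2^20 = 1048576
P = 184756/1048576 = 46189/262144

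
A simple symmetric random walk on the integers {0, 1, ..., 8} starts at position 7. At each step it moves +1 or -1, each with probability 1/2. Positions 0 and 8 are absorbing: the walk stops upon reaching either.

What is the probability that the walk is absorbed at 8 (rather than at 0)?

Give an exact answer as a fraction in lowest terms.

Symmetric walk (p = 1/2): the harmonic-function argument gives P(hit 8 before 0 | start at 7) = a/N.
P = 7/8 = 7/8

Answer: 7/8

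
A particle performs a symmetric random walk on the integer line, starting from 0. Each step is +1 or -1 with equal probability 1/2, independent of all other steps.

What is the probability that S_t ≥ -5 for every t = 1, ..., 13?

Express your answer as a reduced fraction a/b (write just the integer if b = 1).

Let f(t,s) = #length-t paths at position s with S_1..S_t all ≥ -5.
f(t,s) = f(t-1,s-1) + f(t-1,s+1) for s ≥ -5; f(t,s) = 0 for s < -5.
t=0: f(0,0)=1
t=1: f(1,-1)=1 f(1,1)=1
t=2: f(2,-2)=1 f(2,0)=2 f(2,2)=1
t=3: f(3,-3)=1 f(3,-1)=3 f(3,1)=3 f(3,3)=1
t=4: f(4,-4)=1 f(4,-2)=4 f(4,0)=6 f(4,2)=4 f(4,4)=1
t=5: f(5,-5)=1 f(5,-3)=5 f(5,-1)=10 f(5,1)=10 f(5,3)=5 f(5,5)=1
t=6: f(6,-4)=6 f(6,-2)=15 f(6,0)=20 f(6,2)=15 f(6,4)=6 f(6,6)=1
t=7: f(7,-5)=6 f(7,-3)=21 f(7,-1)=35 f(7,1)=35 f(7,3)=21 f(7,5)=7 f(7,7)=1
t=8: f(8,-4)=27 f(8,-2)=56 f(8,0)=70 f(8,2)=56 f(8,4)=28 f(8,6)=8 f(8,8)=1
t=9: f(9,-5)=27 f(9,-3)=83 f(9,-1)=126 f(9,1)=126 f(9,3)=84 f(9,5)=36 f(9,7)=9 f(9,9)=1
t=10: f(10,-4)=110 f(10,-2)=209 f(10,0)=252 f(10,2)=210 f(10,4)=120 f(10,6)=45 f(10,8)=10 f(10,10)=1
t=11: f(11,-5)=110 f(11,-3)=319 f(11,-1)=461 f(11,1)=462 f(11,3)=330 f(11,5)=165 f(11,7)=55 f(11,9)=11 f(11,11)=1
t=12: f(12,-4)=429 f(12,-2)=780 f(12,0)=923 f(12,2)=792 f(12,4)=495 f(12,6)=220 f(12,8)=66 f(12,10)=12 f(12,12)=1
t=13: f(13,-5)=429 f(13,-3)=1209 f(13,-1)=1703 f(13,1)=1715 f(13,3)=1287 f(13,5)=715 f(13,7)=286 f(13,9)=78 f(13,11)=13 f(13,13)=1
Σ_s f(13,s) = 7436
P = 7436/8192 = 1859/2048

Answer: 1859/2048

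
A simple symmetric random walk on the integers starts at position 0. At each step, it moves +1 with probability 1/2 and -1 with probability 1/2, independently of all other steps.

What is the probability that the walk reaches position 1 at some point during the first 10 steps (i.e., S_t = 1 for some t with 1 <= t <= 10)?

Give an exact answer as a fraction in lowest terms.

Count via complement. Let g(t,s) = #length-t paths at position s with S_1..S_t all ≠ 1.
g(t,s) = g(t-1,s-1) + g(t-1,s+1) for s ≠ 1; g(t,1) = 0.
t=0: g(0,0)=1
t=1: g(1,-1)=1
t=2: g(2,-2)=1 g(2,0)=1
t=3: g(3,-3)=1 g(3,-1)=2
t=4: g(4,-4)=1 g(4,-2)=3 g(4,0)=2
t=5: g(5,-5)=1 g(5,-3)=4 g(5,-1)=5
t=6: g(6,-6)=1 g(6,-4)=5 g(6,-2)=9 g(6,0)=5
t=7: g(7,-7)=1 g(7,-5)=6 g(7,-3)=14 g(7,-1)=14
t=8: g(8,-8)=1 g(8,-6)=7 g(8,-4)=20 g(8,-2)=28 g(8,0)=14
t=9: g(9,-9)=1 g(9,-7)=8 g(9,-5)=27 g(9,-3)=48 g(9,-1)=42
t=10: g(10,-10)=1 g(10,-8)=9 g(10,-6)=35 g(10,-4)=75 g(10,-2)=90 g(10,0)=42
Paths never hitting 1: Σ_s g(10,s) = 252
Paths hitting 1: 2^10 - 252 = 772
P = 772/1024 = 193/256

Answer: 193/256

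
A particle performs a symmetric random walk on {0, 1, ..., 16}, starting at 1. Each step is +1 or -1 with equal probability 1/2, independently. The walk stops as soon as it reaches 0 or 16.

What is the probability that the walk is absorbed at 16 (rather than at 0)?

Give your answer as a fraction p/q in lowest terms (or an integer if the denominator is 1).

Answer: 1/16

Derivation:
Symmetric walk (p = 1/2): the harmonic-function argument gives P(hit 16 before 0 | start at 1) = a/N.
P = 1/16 = 1/16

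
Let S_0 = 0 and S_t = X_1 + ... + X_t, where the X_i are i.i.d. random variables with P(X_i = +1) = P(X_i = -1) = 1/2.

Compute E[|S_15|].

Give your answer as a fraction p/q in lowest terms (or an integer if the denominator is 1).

S_15 takes values m ≡ 1 (mod 2) with |m| ≤ 15; P(S_15=m) = C(15,(15+m)/2)/2^15.
Total paths: 2^15 = 32768
Distribution: P(S=-15)=1/32768, P(S=-13)=15/32768, P(S=-11)=105/32768, P(S=-9)=455/32768, P(S=-7)=1365/32768, P(S=-5)=3003/32768, P(S=-3)=5005/32768, P(S=-1)=6435/32768, P(S=1)=6435/32768, P(S=3)=5005/32768, P(S=5)=3003/32768, P(S=7)=1365/32768, P(S=9)=455/32768, P(S=11)=105/32768, P(S=13)=15/32768, P(S=15)=1/32768
E[|S_15|] = Σ_m |m|·P(S_15=m) = 102960/32768 = 6435/2048

Answer: 6435/2048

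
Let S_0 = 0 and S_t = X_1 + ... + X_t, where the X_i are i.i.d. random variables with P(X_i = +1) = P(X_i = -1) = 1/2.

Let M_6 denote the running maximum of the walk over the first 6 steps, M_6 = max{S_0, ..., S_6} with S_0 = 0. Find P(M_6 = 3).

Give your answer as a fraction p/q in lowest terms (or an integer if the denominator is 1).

Answer: 3/32

Derivation:
Let M_6 = max(S_0,...,S_6). Use the reflection principle: for j ≥ 1, #{paths with M_6 ≥ j} = #{S_6 ≥ j} + #{S_6 ≥ j+1}.
By reflection, #{M_6 ≥ 3} = #{S_6 ≥ 3} + #{S_6 ≥ 4} = 7 + 7 = 14.
#{M_6 ≥ 4} = #{S_6 ≥ 4} + #{S_6 ≥ 5} = 7 + 1 = 8.
#{M_6 = 3} = 14 - 8 = 6.
P(M_6 = 3) = 6/64 = 3/32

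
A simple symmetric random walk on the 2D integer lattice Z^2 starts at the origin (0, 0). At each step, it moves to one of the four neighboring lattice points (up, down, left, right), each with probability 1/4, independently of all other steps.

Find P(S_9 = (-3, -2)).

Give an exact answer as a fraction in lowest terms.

Let h be the number of horizontal steps (so 9-h are vertical). To end at (-3,-2) need (h-3)/2 right-steps and ((9-h)-2)/2 up-steps.
Sum over h with 3 ≤ h ≤ 7, h ≡ 1 (mod 2), 9-h ≡ 0 (mod 2):
h=3: C(9,3)·C(3,0)·C(6,2) = 84·1·15 = 1260
h=5: C(9,5)·C(5,1)·C(4,1) = 126·5·4 = 2520
h=7: C(9,7)·C(7,2)·C(2,0) = 36·21·1 = 756
Total favorable: 4536
Total paths: 4^9 = 262144
P = 4536/262144 = 567/32768

Answer: 567/32768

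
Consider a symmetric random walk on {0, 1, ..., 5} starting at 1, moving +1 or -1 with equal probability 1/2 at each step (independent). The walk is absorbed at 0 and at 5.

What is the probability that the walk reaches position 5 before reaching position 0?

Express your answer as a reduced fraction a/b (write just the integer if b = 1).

Symmetric walk (p = 1/2): the harmonic-function argument gives P(hit 5 before 0 | start at 1) = a/N.
P = 1/5 = 1/5

Answer: 1/5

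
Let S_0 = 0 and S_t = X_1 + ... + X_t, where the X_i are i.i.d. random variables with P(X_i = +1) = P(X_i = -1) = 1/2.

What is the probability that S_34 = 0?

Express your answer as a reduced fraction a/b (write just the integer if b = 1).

To return to 0 after 34 steps: need exactly 17 steps of +1 and 17 of -1.
Favorable paths: C(34,17) = 2333606220
Total paths: 2^34 = 17179869184
P = 2333606220/17179869184 = 583401555/4294967296

Answer: 583401555/4294967296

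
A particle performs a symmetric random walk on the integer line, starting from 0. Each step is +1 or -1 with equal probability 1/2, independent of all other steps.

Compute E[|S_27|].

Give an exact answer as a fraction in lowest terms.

Answer: 35102025/8388608

Derivation:
S_27 takes values m ≡ 1 (mod 2) with |m| ≤ 27; P(S_27=m) = C(27,(27+m)/2)/2^27.
Total paths: 2^27 = 134217728
Distribution: P(S=-27)=1/134217728, P(S=-25)=27/134217728, P(S=-23)=351/134217728, P(S=-21)=2925/134217728, P(S=-19)=17550/134217728, P(S=-17)=80730/134217728, P(S=-15)=296010/134217728, P(S=-13)=888030/134217728, P(S=-11)=2220075/134217728, P(S=-9)=4686825/134217728, P(S=-7)=8436285/134217728, P(S=-5)=13037895/134217728, P(S=-3)=17383860/134217728, P(S=-1)=20058300/134217728, P(S=1)=20058300/134217728, P(S=3)=17383860/134217728, P(S=5)=13037895/134217728, P(S=7)=8436285/134217728, P(S=9)=4686825/134217728, P(S=11)=2220075/134217728, P(S=13)=888030/134217728, P(S=15)=296010/134217728, P(S=17)=80730/134217728, P(S=19)=17550/134217728, P(S=21)=2925/134217728, P(S=23)=351/134217728, P(S=25)=27/134217728, P(S=27)=1/134217728
E[|S_27|] = Σ_m |m|·P(S_27=m) = 561632400/134217728 = 35102025/8388608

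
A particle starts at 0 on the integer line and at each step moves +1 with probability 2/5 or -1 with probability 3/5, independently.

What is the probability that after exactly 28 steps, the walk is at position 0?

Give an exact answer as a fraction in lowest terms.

Answer: 125748153014943744/1490116119384765625

Derivation:
To be at 0 after 28 steps: need exactly 14 steps of +1 and 14 of -1.
Number of such sequences: C(28,14) = 40116600
Each has probability (2/5)^14 · (3/5)^14 = 78364164096/37252902984619140625
P = 40116600 · 78364164096/37252902984619140625 = 125748153014943744/1490116119384765625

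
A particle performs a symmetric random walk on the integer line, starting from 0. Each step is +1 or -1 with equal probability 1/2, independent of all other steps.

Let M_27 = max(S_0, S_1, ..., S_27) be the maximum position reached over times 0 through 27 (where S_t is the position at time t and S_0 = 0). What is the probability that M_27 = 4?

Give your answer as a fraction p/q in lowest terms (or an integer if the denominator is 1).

Answer: 13037895/134217728

Derivation:
Let M_27 = max(S_0,...,S_27). Use the reflection principle: for j ≥ 1, #{paths with M_27 ≥ j} = #{S_27 ≥ j} + #{S_27 ≥ j+1}.
By reflection, #{M_27 ≥ 4} = #{S_27 ≥ 4} + #{S_27 ≥ 5} = 29666704 + 29666704 = 59333408.
#{M_27 ≥ 5} = #{S_27 ≥ 5} + #{S_27 ≥ 6} = 29666704 + 16628809 = 46295513.
#{M_27 = 4} = 59333408 - 46295513 = 13037895.
P(M_27 = 4) = 13037895/134217728 = 13037895/134217728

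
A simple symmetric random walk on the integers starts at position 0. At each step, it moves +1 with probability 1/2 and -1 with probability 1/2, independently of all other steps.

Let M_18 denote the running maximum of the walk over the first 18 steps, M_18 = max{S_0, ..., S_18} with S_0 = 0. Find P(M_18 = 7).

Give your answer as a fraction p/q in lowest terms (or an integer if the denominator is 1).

Let M_18 = max(S_0,...,S_18). Use the reflection principle: for j ≥ 1, #{paths with M_18 ≥ j} = #{S_18 ≥ j} + #{S_18 ≥ j+1}.
By reflection, #{M_18 ≥ 7} = #{S_18 ≥ 7} + #{S_18 ≥ 8} = 12616 + 12616 = 25232.
#{M_18 ≥ 8} = #{S_18 ≥ 8} + #{S_18 ≥ 9} = 12616 + 4048 = 16664.
#{M_18 = 7} = 25232 - 16664 = 8568.
P(M_18 = 7) = 8568/262144 = 1071/32768

Answer: 1071/32768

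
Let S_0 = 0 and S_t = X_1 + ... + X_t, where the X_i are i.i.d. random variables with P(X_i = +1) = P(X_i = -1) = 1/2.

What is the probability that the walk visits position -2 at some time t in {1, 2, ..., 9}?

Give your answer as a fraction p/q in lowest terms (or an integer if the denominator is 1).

Answer: 65/128

Derivation:
Count via complement. Let g(t,s) = #length-t paths at position s with S_1..S_t all ≠ -2.
g(t,s) = g(t-1,s-1) + g(t-1,s+1) for s ≠ -2; g(t,-2) = 0.
t=0: g(0,0)=1
t=1: g(1,-1)=1 g(1,1)=1
t=2: g(2,0)=2 g(2,2)=1
t=3: g(3,-1)=2 g(3,1)=3 g(3,3)=1
t=4: g(4,0)=5 g(4,2)=4 g(4,4)=1
t=5: g(5,-1)=5 g(5,1)=9 g(5,3)=5 g(5,5)=1
t=6: g(6,0)=14 g(6,2)=14 g(6,4)=6 g(6,6)=1
t=7: g(7,-1)=14 g(7,1)=28 g(7,3)=20 g(7,5)=7 g(7,7)=1
t=8: g(8,0)=42 g(8,2)=48 g(8,4)=27 g(8,6)=8 g(8,8)=1
t=9: g(9,-1)=42 g(9,1)=90 g(9,3)=75 g(9,5)=35 g(9,7)=9 g(9,9)=1
Paths never hitting -2: Σ_s g(9,s) = 252
Paths hitting -2: 2^9 - 252 = 260
P = 260/512 = 65/128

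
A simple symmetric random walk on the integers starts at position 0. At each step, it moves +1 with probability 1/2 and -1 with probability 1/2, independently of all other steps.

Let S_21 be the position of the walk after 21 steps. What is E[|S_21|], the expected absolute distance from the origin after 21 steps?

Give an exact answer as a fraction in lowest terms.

S_21 takes values m ≡ 1 (mod 2) with |m| ≤ 21; P(S_21=m) = C(21,(21+m)/2)/2^21.
Total paths: 2^21 = 2097152
Distribution: P(S=-21)=1/2097152, P(S=-19)=21/2097152, P(S=-17)=210/2097152, P(S=-15)=1330/2097152, P(S=-13)=5985/2097152, P(S=-11)=20349/2097152, P(S=-9)=54264/2097152, P(S=-7)=116280/2097152, P(S=-5)=203490/2097152, P(S=-3)=293930/2097152, P(S=-1)=352716/2097152, P(S=1)=352716/2097152, P(S=3)=293930/2097152, P(S=5)=203490/2097152, P(S=7)=116280/2097152, P(S=9)=54264/2097152, P(S=11)=20349/2097152, P(S=13)=5985/2097152, P(S=15)=1330/2097152, P(S=17)=210/2097152, P(S=19)=21/2097152, P(S=21)=1/2097152
E[|S_21|] = Σ_m |m|·P(S_21=m) = 7759752/2097152 = 969969/262144

Answer: 969969/262144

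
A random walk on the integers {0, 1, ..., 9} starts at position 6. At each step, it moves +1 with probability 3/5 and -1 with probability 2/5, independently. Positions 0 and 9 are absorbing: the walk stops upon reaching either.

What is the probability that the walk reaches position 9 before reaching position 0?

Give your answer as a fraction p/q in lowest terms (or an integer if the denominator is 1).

Answer: 945/1009

Derivation:
Biased walk: p = 3/5, q = 2/5, r = q/p = 2/3
Gambler's ruin: P(hit 9 before 0 | start at 6) = (1 - r^a)/(1 - r^N)
r^6 = 64/729; r^9 = 512/19683
P = (1 - 64/729) / (1 - 512/19683) = 665/729 / 19171/19683 = 945/1009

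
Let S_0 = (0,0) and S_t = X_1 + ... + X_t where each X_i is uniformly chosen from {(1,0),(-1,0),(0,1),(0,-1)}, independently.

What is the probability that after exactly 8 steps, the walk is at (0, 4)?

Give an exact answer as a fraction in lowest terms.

Answer: 49/4096

Derivation:
Let h be the number of horizontal steps (so 8-h are vertical). To end at (0,4) need (h+0)/2 right-steps and ((8-h)+4)/2 up-steps.
Sum over h with 0 ≤ h ≤ 4, h ≡ 0 (mod 2), 8-h ≡ 0 (mod 2):
h=0: C(8,0)·C(0,0)·C(8,6) = 1·1·28 = 28
h=2: C(8,2)·C(2,1)·C(6,5) = 28·2·6 = 336
h=4: C(8,4)·C(4,2)·C(4,4) = 70·6·1 = 420
Total favorable: 784
Total paths: 4^8 = 65536
P = 784/65536 = 49/4096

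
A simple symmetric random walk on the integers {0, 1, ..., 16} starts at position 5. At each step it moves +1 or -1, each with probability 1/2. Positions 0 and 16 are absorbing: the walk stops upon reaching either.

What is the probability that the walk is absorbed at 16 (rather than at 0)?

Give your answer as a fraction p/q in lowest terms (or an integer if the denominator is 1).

Symmetric walk (p = 1/2): the harmonic-function argument gives P(hit 16 before 0 | start at 5) = a/N.
P = 5/16 = 5/16

Answer: 5/16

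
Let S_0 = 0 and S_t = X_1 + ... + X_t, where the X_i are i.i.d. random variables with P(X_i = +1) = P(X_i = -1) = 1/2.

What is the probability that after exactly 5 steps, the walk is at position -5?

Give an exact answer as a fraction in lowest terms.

To reach position -5 after 5 steps: need 0 steps of +1 and 5 of -1.
Favorable paths: C(5,0) = 1
Total paths: 2^5 = 32
P = 1/32 = 1/32

Answer: 1/32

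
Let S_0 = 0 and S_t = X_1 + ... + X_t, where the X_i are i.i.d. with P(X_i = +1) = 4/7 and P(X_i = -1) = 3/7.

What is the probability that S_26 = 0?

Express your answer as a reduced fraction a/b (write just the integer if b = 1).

Answer: 158970504552225177600/1341068619663964900807

Derivation:
To be at 0 after 26 steps: need exactly 13 steps of +1 and 13 of -1.
Number of such sequences: C(26,13) = 10400600
Each has probability (4/7)^13 · (3/7)^13 = 106993205379072/9387480337647754305649
P = 10400600 · 106993205379072/9387480337647754305649 = 158970504552225177600/1341068619663964900807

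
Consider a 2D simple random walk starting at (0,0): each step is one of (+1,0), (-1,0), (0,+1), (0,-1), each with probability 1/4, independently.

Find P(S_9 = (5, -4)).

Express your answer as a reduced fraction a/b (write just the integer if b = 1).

Answer: 63/131072

Derivation:
Let h be the number of horizontal steps (so 9-h are vertical). To end at (5,-4) need (h+5)/2 right-steps and ((9-h)-4)/2 up-steps.
Sum over h with 5 ≤ h ≤ 5, h ≡ 1 (mod 2), 9-h ≡ 0 (mod 2):
h=5: C(9,5)·C(5,5)·C(4,0) = 126·1·1 = 126
Total favorable: 126
Total paths: 4^9 = 262144
P = 126/262144 = 63/131072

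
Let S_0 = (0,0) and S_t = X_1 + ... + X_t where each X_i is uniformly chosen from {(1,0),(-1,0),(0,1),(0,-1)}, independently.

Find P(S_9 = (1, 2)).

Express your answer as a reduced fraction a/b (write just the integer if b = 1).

Answer: 1323/32768

Derivation:
Let h be the number of horizontal steps (so 9-h are vertical). To end at (1,2) need (h+1)/2 right-steps and ((9-h)+2)/2 up-steps.
Sum over h with 1 ≤ h ≤ 7, h ≡ 1 (mod 2), 9-h ≡ 0 (mod 2):
h=1: C(9,1)·C(1,1)·C(8,5) = 9·1·56 = 504
h=3: C(9,3)·C(3,2)·C(6,4) = 84·3·15 = 3780
h=5: C(9,5)·C(5,3)·C(4,3) = 126·10·4 = 5040
h=7: C(9,7)·C(7,4)·C(2,2) = 36·35·1 = 1260
Total favorable: 10584
Total paths: 4^9 = 262144
P = 10584/262144 = 1323/32768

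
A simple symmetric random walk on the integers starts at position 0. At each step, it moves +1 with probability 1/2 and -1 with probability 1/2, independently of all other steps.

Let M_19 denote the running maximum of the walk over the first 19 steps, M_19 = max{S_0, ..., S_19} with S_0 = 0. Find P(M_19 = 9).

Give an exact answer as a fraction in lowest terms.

Let M_19 = max(S_0,...,S_19). Use the reflection principle: for j ≥ 1, #{paths with M_19 ≥ j} = #{S_19 ≥ j} + #{S_19 ≥ j+1}.
By reflection, #{M_19 ≥ 9} = #{S_19 ≥ 9} + #{S_19 ≥ 10} = 16664 + 5036 = 21700.
#{M_19 ≥ 10} = #{S_19 ≥ 10} + #{S_19 ≥ 11} = 5036 + 5036 = 10072.
#{M_19 = 9} = 21700 - 10072 = 11628.
P(M_19 = 9) = 11628/524288 = 2907/131072

Answer: 2907/131072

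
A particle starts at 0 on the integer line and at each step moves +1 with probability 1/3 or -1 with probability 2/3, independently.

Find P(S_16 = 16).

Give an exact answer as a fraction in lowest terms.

To reach position 16 after 16 steps: need 16 steps of +1 and 0 steps of -1.
Number of such sequences: C(16,16) = 1
Each has probability (1/3)^16 · (2/3)^0 = 1/43046721
P = 1 · 1/43046721 = 1/43046721

Answer: 1/43046721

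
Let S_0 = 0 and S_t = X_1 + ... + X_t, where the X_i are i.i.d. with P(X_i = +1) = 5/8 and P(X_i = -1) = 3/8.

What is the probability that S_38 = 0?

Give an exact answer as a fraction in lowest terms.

Answer: 97943396939492212772369384765625/2596148429267413814265248164610048

Derivation:
To be at 0 after 38 steps: need exactly 19 steps of +1 and 19 of -1.
Number of such sequences: C(38,19) = 35345263800
Each has probability (5/8)^19 · (3/8)^19 = 22168378200531005859375/20769187434139310514121985316880384
P = 35345263800 · 22168378200531005859375/20769187434139310514121985316880384 = 97943396939492212772369384765625/2596148429267413814265248164610048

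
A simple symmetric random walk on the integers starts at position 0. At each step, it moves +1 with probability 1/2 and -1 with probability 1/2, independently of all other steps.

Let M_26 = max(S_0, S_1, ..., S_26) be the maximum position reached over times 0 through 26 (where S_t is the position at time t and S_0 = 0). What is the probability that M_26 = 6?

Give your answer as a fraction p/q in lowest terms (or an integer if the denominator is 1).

Answer: 5311735/67108864

Derivation:
Let M_26 = max(S_0,...,S_26). Use the reflection principle: for j ≥ 1, #{paths with M_26 ≥ j} = #{S_26 ≥ j} + #{S_26 ≥ j+1}.
By reflection, #{M_26 ≥ 6} = #{S_26 ≥ 6} + #{S_26 ≥ 7} = 10970272 + 5658537 = 16628809.
#{M_26 ≥ 7} = #{S_26 ≥ 7} + #{S_26 ≥ 8} = 5658537 + 5658537 = 11317074.
#{M_26 = 6} = 16628809 - 11317074 = 5311735.
P(M_26 = 6) = 5311735/67108864 = 5311735/67108864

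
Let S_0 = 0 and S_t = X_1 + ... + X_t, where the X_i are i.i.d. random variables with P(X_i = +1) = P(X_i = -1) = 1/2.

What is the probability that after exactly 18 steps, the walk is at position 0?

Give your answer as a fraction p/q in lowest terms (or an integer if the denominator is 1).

To return to 0 after 18 steps: need exactly 9 steps of +1 and 9 of -1.
Favorable paths: C(18,9) = 48620
Total paths: 2^18 = 262144
P = 48620/262144 = 12155/65536

Answer: 12155/65536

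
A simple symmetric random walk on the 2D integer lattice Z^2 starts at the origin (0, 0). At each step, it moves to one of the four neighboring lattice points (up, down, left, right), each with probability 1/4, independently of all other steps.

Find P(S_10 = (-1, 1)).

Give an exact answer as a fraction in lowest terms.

Answer: 6615/131072

Derivation:
Let h be the number of horizontal steps (so 10-h are vertical). To end at (-1,1) need (h-1)/2 right-steps and ((10-h)+1)/2 up-steps.
Sum over h with 1 ≤ h ≤ 9, h ≡ 1 (mod 2), 10-h ≡ 1 (mod 2):
h=1: C(10,1)·C(1,0)·C(9,5) = 10·1·126 = 1260
h=3: C(10,3)·C(3,1)·C(7,4) = 120·3·35 = 12600
h=5: C(10,5)·C(5,2)·C(5,3) = 252·10·10 = 25200
h=7: C(10,7)·C(7,3)·C(3,2) = 120·35·3 = 12600
h=9: C(10,9)·C(9,4)·C(1,1) = 10·126·1 = 1260
Total favorable: 52920
Total paths: 4^10 = 1048576
P = 52920/1048576 = 6615/131072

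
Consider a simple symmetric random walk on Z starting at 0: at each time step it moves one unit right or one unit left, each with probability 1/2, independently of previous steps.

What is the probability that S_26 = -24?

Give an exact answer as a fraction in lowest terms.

To reach position -24 after 26 steps: need 1 step of +1 and 25 of -1.
Favorable paths: C(26,1) = 26
Total paths: 2^26 = 67108864
P = 26/67108864 = 13/33554432

Answer: 13/33554432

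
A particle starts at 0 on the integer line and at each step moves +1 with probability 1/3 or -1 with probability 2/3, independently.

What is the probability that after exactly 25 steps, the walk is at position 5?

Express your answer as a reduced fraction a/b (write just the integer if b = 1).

To reach position 5 after 25 steps: need 15 steps of +1 and 10 steps of -1.
Number of such sequences: C(25,15) = 3268760
Each has probability (1/3)^15 · (2/3)^10 = 1024/847288609443
P = 3268760 · 1024/847288609443 = 3347210240/847288609443

Answer: 3347210240/847288609443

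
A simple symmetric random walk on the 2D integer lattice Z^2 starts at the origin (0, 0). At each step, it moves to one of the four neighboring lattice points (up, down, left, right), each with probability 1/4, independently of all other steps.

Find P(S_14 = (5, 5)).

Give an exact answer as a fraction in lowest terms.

Answer: 39039/33554432

Derivation:
Let h be the number of horizontal steps (so 14-h are vertical). To end at (5,5) need (h+5)/2 right-steps and ((14-h)+5)/2 up-steps.
Sum over h with 5 ≤ h ≤ 9, h ≡ 1 (mod 2), 14-h ≡ 1 (mod 2):
h=5: C(14,5)·C(5,5)·C(9,7) = 2002·1·36 = 72072
h=7: C(14,7)·C(7,6)·C(7,6) = 3432·7·7 = 168168
h=9: C(14,9)·C(9,7)·C(5,5) = 2002·36·1 = 72072
Total favorable: 312312
Total paths: 4^14 = 268435456
P = 312312/268435456 = 39039/33554432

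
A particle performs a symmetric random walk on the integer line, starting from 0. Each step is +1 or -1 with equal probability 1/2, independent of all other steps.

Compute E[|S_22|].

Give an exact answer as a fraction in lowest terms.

Answer: 969969/262144

Derivation:
S_22 takes values m ≡ 0 (mod 2) with |m| ≤ 22; P(S_22=m) = C(22,(22+m)/2)/2^22.
Total paths: 2^22 = 4194304
Distribution: P(S=-22)=1/4194304, P(S=-20)=22/4194304, P(S=-18)=231/4194304, P(S=-16)=1540/4194304, P(S=-14)=7315/4194304, P(S=-12)=26334/4194304, P(S=-10)=74613/4194304, P(S=-8)=170544/4194304, P(S=-6)=319770/4194304, P(S=-4)=497420/4194304, P(S=-2)=646646/4194304, P(S=0)=705432/4194304, P(S=2)=646646/4194304, P(S=4)=497420/4194304, P(S=6)=319770/4194304, P(S=8)=170544/4194304, P(S=10)=74613/4194304, P(S=12)=26334/4194304, P(S=14)=7315/4194304, P(S=16)=1540/4194304, P(S=18)=231/4194304, P(S=20)=22/4194304, P(S=22)=1/4194304
E[|S_22|] = Σ_m |m|·P(S_22=m) = 15519504/4194304 = 969969/262144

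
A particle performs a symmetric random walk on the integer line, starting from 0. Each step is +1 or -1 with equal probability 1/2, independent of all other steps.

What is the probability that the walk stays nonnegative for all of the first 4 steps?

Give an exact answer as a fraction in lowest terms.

Answer: 3/8

Derivation:
Let f(t,s) = #length-t paths at position s with S_1..S_t all ≥ 0.
f(t,s) = f(t-1,s-1) + f(t-1,s+1) for s ≥ 0; f(t,s) = 0 for s < 0.
t=0: f(0,0)=1
t=1: f(1,1)=1
t=2: f(2,0)=1 f(2,2)=1
t=3: f(3,1)=2 f(3,3)=1
t=4: f(4,0)=2 f(4,2)=3 f(4,4)=1
Σ_s f(4,s) = 6
P = 6/16 = 3/8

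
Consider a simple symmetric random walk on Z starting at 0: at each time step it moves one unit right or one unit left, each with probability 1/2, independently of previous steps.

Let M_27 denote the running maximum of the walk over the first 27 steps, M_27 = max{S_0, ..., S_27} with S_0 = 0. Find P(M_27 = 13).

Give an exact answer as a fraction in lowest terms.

Answer: 444015/67108864

Derivation:
Let M_27 = max(S_0,...,S_27). Use the reflection principle: for j ≥ 1, #{paths with M_27 ≥ j} = #{S_27 ≥ j} + #{S_27 ≥ j+1}.
By reflection, #{M_27 ≥ 13} = #{S_27 ≥ 13} + #{S_27 ≥ 14} = 1285624 + 397594 = 1683218.
#{M_27 ≥ 14} = #{S_27 ≥ 14} + #{S_27 ≥ 15} = 397594 + 397594 = 795188.
#{M_27 = 13} = 1683218 - 795188 = 888030.
P(M_27 = 13) = 888030/134217728 = 444015/67108864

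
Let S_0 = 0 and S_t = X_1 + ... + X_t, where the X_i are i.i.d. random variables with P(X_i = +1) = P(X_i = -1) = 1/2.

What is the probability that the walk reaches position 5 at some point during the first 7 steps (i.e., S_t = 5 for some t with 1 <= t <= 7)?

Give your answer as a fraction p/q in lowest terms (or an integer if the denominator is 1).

Answer: 9/128

Derivation:
Count via complement. Let g(t,s) = #length-t paths at position s with S_1..S_t all ≠ 5.
g(t,s) = g(t-1,s-1) + g(t-1,s+1) for s ≠ 5; g(t,5) = 0.
t=0: g(0,0)=1
t=1: g(1,-1)=1 g(1,1)=1
t=2: g(2,-2)=1 g(2,0)=2 g(2,2)=1
t=3: g(3,-3)=1 g(3,-1)=3 g(3,1)=3 g(3,3)=1
t=4: g(4,-4)=1 g(4,-2)=4 g(4,0)=6 g(4,2)=4 g(4,4)=1
t=5: g(5,-5)=1 g(5,-3)=5 g(5,-1)=10 g(5,1)=10 g(5,3)=5
t=6: g(6,-6)=1 g(6,-4)=6 g(6,-2)=15 g(6,0)=20 g(6,2)=15 g(6,4)=5
t=7: g(7,-7)=1 g(7,-5)=7 g(7,-3)=21 g(7,-1)=35 g(7,1)=35 g(7,3)=20
Paths never hitting 5: Σ_s g(7,s) = 119
Paths hitting 5: 2^7 - 119 = 9
P = 9/128 = 9/128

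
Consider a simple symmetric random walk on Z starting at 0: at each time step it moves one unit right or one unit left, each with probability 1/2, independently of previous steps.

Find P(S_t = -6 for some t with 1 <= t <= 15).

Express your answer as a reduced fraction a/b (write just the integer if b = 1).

Count via complement. Let g(t,s) = #length-t paths at position s with S_1..S_t all ≠ -6.
g(t,s) = g(t-1,s-1) + g(t-1,s+1) for s ≠ -6; g(t,-6) = 0.
t=0: g(0,0)=1
t=1: g(1,-1)=1 g(1,1)=1
t=2: g(2,-2)=1 g(2,0)=2 g(2,2)=1
t=3: g(3,-3)=1 g(3,-1)=3 g(3,1)=3 g(3,3)=1
t=4: g(4,-4)=1 g(4,-2)=4 g(4,0)=6 g(4,2)=4 g(4,4)=1
t=5: g(5,-5)=1 g(5,-3)=5 g(5,-1)=10 g(5,1)=10 g(5,3)=5 g(5,5)=1
t=6: g(6,-4)=6 g(6,-2)=15 g(6,0)=20 g(6,2)=15 g(6,4)=6 g(6,6)=1
t=7: g(7,-5)=6 g(7,-3)=21 g(7,-1)=35 g(7,1)=35 g(7,3)=21 g(7,5)=7 g(7,7)=1
t=8: g(8,-4)=27 g(8,-2)=56 g(8,0)=70 g(8,2)=56 g(8,4)=28 g(8,6)=8 g(8,8)=1
t=9: g(9,-5)=27 g(9,-3)=83 g(9,-1)=126 g(9,1)=126 g(9,3)=84 g(9,5)=36 g(9,7)=9 g(9,9)=1
t=10: g(10,-4)=110 g(10,-2)=209 g(10,0)=252 g(10,2)=210 g(10,4)=120 g(10,6)=45 g(10,8)=10 g(10,10)=1
t=11: g(11,-5)=110 g(11,-3)=319 g(11,-1)=461 g(11,1)=462 g(11,3)=330 g(11,5)=165 g(11,7)=55 g(11,9)=11 g(11,11)=1
t=12: g(12,-4)=429 g(12,-2)=780 g(12,0)=923 g(12,2)=792 g(12,4)=495 g(12,6)=220 g(12,8)=66 g(12,10)=12 g(12,12)=1
t=13: g(13,-5)=429 g(13,-3)=1209 g(13,-1)=1703 g(13,1)=1715 g(13,3)=1287 g(13,5)=715 g(13,7)=286 g(13,9)=78 g(13,11)=13 g(13,13)=1
t=14: g(14,-4)=1638 g(14,-2)=2912 g(14,0)=3418 g(14,2)=3002 g(14,4)=2002 g(14,6)=1001 g(14,8)=364 g(14,10)=91 g(14,12)=14 g(14,14)=1
t=15: g(15,-5)=1638 g(15,-3)=4550 g(15,-1)=6330 g(15,1)=6420 g(15,3)=5004 g(15,5)=3003 g(15,7)=1365 g(15,9)=455 g(15,11)=105 g(15,13)=15 g(15,15)=1
Paths never hitting -6: Σ_s g(15,s) = 28886
Paths hitting -6: 2^15 - 28886 = 3882
P = 3882/32768 = 1941/16384

Answer: 1941/16384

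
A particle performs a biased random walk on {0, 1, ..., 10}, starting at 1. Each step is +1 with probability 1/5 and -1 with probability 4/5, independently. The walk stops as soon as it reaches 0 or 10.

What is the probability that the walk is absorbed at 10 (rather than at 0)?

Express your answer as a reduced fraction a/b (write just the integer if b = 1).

Biased walk: p = 1/5, q = 4/5, r = q/p = 4
Gambler's ruin: P(hit 10 before 0 | start at 1) = (1 - r^a)/(1 - r^N)
r^1 = 4; r^10 = 1048576
P = (1 - 4) / (1 - 1048576) = -3 / -1048575 = 1/349525

Answer: 1/349525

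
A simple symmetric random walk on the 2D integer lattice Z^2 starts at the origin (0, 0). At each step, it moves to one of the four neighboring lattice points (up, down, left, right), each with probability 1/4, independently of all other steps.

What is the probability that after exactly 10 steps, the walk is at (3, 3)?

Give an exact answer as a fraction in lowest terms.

Answer: 2835/262144

Derivation:
Let h be the number of horizontal steps (so 10-h are vertical). To end at (3,3) need (h+3)/2 right-steps and ((10-h)+3)/2 up-steps.
Sum over h with 3 ≤ h ≤ 7, h ≡ 1 (mod 2), 10-h ≡ 1 (mod 2):
h=3: C(10,3)·C(3,3)·C(7,5) = 120·1·21 = 2520
h=5: C(10,5)·C(5,4)·C(5,4) = 252·5·5 = 6300
h=7: C(10,7)·C(7,5)·C(3,3) = 120·21·1 = 2520
Total favorable: 11340
Total paths: 4^10 = 1048576
P = 11340/1048576 = 2835/262144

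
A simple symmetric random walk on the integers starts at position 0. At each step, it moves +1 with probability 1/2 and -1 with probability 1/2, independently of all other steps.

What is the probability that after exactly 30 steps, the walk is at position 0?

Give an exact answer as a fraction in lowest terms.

To return to 0 after 30 steps: need exactly 15 steps of +1 and 15 of -1.
Favorable paths: C(30,15) = 155117520
Total paths: 2^30 = 1073741824
P = 155117520/1073741824 = 9694845/67108864

Answer: 9694845/67108864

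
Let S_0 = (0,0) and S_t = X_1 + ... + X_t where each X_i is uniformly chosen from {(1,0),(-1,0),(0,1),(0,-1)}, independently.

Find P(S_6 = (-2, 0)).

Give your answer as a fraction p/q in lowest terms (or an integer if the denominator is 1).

Answer: 225/4096

Derivation:
Let h be the number of horizontal steps (so 6-h are vertical). To end at (-2,0) need (h-2)/2 right-steps and ((6-h)+0)/2 up-steps.
Sum over h with 2 ≤ h ≤ 6, h ≡ 0 (mod 2), 6-h ≡ 0 (mod 2):
h=2: C(6,2)·C(2,0)·C(4,2) = 15·1·6 = 90
h=4: C(6,4)·C(4,1)·C(2,1) = 15·4·2 = 120
h=6: C(6,6)·C(6,2)·C(0,0) = 1·15·1 = 15
Total favorable: 225
Total paths: 4^6 = 4096
P = 225/4096 = 225/4096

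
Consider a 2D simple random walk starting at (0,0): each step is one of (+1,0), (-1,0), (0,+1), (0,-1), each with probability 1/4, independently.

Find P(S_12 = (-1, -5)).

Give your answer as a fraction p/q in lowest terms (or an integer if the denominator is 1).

Let h be the number of horizontal steps (so 12-h are vertical). To end at (-1,-5) need (h-1)/2 right-steps and ((12-h)-5)/2 up-steps.
Sum over h with 1 ≤ h ≤ 7, h ≡ 1 (mod 2), 12-h ≡ 1 (mod 2):
h=1: C(12,1)·C(1,0)·C(11,3) = 12·1·165 = 1980
h=3: C(12,3)·C(3,1)·C(9,2) = 220·3·36 = 23760
h=5: C(12,5)·C(5,2)·C(7,1) = 792·10·7 = 55440
h=7: C(12,7)·C(7,3)·C(5,0) = 792·35·1 = 27720
Total favorable: 108900
Total paths: 4^12 = 16777216
P = 108900/16777216 = 27225/4194304

Answer: 27225/4194304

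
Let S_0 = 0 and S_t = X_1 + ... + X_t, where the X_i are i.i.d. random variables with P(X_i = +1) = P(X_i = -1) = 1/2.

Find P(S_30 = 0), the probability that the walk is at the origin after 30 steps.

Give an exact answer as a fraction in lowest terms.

Answer: 9694845/67108864

Derivation:
To return to 0 after 30 steps: need exactly 15 steps of +1 and 15 of -1.
Favorable paths: C(30,15) = 155117520
Total paths: 2^30 = 1073741824
P = 155117520/1073741824 = 9694845/67108864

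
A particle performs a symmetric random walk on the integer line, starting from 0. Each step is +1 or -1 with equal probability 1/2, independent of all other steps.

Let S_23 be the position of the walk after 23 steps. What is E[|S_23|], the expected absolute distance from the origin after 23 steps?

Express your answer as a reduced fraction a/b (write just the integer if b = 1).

Answer: 2028117/524288

Derivation:
S_23 takes values m ≡ 1 (mod 2) with |m| ≤ 23; P(S_23=m) = C(23,(23+m)/2)/2^23.
Total paths: 2^23 = 8388608
Distribution: P(S=-23)=1/8388608, P(S=-21)=23/8388608, P(S=-19)=253/8388608, P(S=-17)=1771/8388608, P(S=-15)=8855/8388608, P(S=-13)=33649/8388608, P(S=-11)=100947/8388608, P(S=-9)=245157/8388608, P(S=-7)=490314/8388608, P(S=-5)=817190/8388608, P(S=-3)=1144066/8388608, P(S=-1)=1352078/8388608, P(S=1)=1352078/8388608, P(S=3)=1144066/8388608, P(S=5)=817190/8388608, P(S=7)=490314/8388608, P(S=9)=245157/8388608, P(S=11)=100947/8388608, P(S=13)=33649/8388608, P(S=15)=8855/8388608, P(S=17)=1771/8388608, P(S=19)=253/8388608, P(S=21)=23/8388608, P(S=23)=1/8388608
E[|S_23|] = Σ_m |m|·P(S_23=m) = 32449872/8388608 = 2028117/524288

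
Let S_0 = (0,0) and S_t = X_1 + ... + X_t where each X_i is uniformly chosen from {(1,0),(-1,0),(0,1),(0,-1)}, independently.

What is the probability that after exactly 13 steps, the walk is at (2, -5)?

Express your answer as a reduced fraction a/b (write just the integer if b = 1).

Answer: 184041/33554432

Derivation:
Let h be the number of horizontal steps (so 13-h are vertical). To end at (2,-5) need (h+2)/2 right-steps and ((13-h)-5)/2 up-steps.
Sum over h with 2 ≤ h ≤ 8, h ≡ 0 (mod 2), 13-h ≡ 1 (mod 2):
h=2: C(13,2)·C(2,2)·C(11,3) = 78·1·165 = 12870
h=4: C(13,4)·C(4,3)·C(9,2) = 715·4·36 = 102960
h=6: C(13,6)·C(6,4)·C(7,1) = 1716·15·7 = 180180
h=8: C(13,8)·C(8,5)·C(5,0) = 1287·56·1 = 72072
Total favorable: 368082
Total paths: 4^13 = 67108864
P = 368082/67108864 = 184041/33554432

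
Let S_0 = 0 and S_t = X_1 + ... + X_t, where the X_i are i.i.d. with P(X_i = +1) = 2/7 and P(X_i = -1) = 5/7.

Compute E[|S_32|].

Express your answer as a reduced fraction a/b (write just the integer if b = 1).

S_32 takes values m ≡ 0 (mod 2) with |m| ≤ 32; P(S_32=m) = C(32,(32+m)/2) · (2/7)^((32+m)/2) · (5/7)^((32-m)/2).
Distribution: P(S=-32)=23283064365386962890625/1104427674243920646305299201, P(S=-30)=298023223876953125000000/1104427674243920646305299201, P(S=-28)=1847743988037109375000000/1104427674243920646305299201, P(S=-26)=7390975952148437500000000/1104427674243920646305299201, P(S=-24)=21433830261230468750000000/1104427674243920646305299201, P(S=-22)=6858825683593750000000000/157775382034845806615042743, P(S=-20)=12345886230468750000000000/157775382034845806615042743, P(S=-18)=128397216796875000000000000/1104427674243920646305299201, P(S=-16)=160496520996093750000000000/1104427674243920646305299201, P(S=-14)=171196289062500000000000000/1104427674243920646305299201, P(S=-12)=157500585937500000000000000/1104427674243920646305299201, P(S=-10)=126000468750000000000000000/1104427674243920646305299201, P(S=-8)=12600046875000000000000000/157775382034845806615042743, P(S=-6)=7753875000000000000000000/157775382034845806615042743, P(S=-4)=29464725000000000000000000/1104427674243920646305299201, P(S=-2)=14143068000000000000000000/1104427674243920646305299201, P(S=0)=6010803900000000000000000/1104427674243920646305299201, P(S=2)=2262890880000000000000000/1104427674243920646305299201, P(S=4)=754296960000000000000000/1104427674243920646305299201, P(S=6)=31759872000000000000000/157775382034845806615042743, P(S=8)=8257566720000000000000/157775382034845806615042743, P(S=10)=13212106752000000000000/1104427674243920646305299201, P(S=12)=2642421350400000000000/1104427674243920646305299201, P(S=14)=459551539200000000000/1104427674243920646305299201, P(S=16)=68932730880000000000/1104427674243920646305299201, P(S=18)=8823389552640000000/1104427674243920646305299201, P(S=20)=135744454656000000/157775382034845806615042743, P(S=22)=12066173747200000/157775382034845806615042743, P(S=24)=6033086873600000/1104427674243920646305299201, P(S=26)=332859965440000/1104427674243920646305299201, P(S=28)=13314398617600/1104427674243920646305299201, P(S=30)=343597383680/1104427674243920646305299201, P(S=32)=4294967296/1104427674243920646305299201
E[|S_32|] = Σ_m |m|·P(S_32=m) = 15165458384478288893080896672/1104427674243920646305299201

Answer: 15165458384478288893080896672/1104427674243920646305299201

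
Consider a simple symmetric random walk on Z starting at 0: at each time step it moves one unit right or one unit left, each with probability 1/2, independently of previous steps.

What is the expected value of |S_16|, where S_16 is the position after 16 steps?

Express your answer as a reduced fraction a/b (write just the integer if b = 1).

S_16 takes values m ≡ 0 (mod 2) with |m| ≤ 16; P(S_16=m) = C(16,(16+m)/2)/2^16.
Total paths: 2^16 = 65536
Distribution: P(S=-16)=1/65536, P(S=-14)=16/65536, P(S=-12)=120/65536, P(S=-10)=560/65536, P(S=-8)=1820/65536, P(S=-6)=4368/65536, P(S=-4)=8008/65536, P(S=-2)=11440/65536, P(S=0)=12870/65536, P(S=2)=11440/65536, P(S=4)=8008/65536, P(S=6)=4368/65536, P(S=8)=1820/65536, P(S=10)=560/65536, P(S=12)=120/65536, P(S=14)=16/65536, P(S=16)=1/65536
E[|S_16|] = Σ_m |m|·P(S_16=m) = 205920/65536 = 6435/2048

Answer: 6435/2048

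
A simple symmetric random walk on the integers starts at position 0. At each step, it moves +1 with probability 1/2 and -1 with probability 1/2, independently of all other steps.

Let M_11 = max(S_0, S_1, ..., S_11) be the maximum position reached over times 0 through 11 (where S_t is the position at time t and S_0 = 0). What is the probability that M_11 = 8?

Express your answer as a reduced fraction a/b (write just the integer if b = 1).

Let M_11 = max(S_0,...,S_11). Use the reflection principle: for j ≥ 1, #{paths with M_11 ≥ j} = #{S_11 ≥ j} + #{S_11 ≥ j+1}.
By reflection, #{M_11 ≥ 8} = #{S_11 ≥ 8} + #{S_11 ≥ 9} = 12 + 12 = 24.
#{M_11 ≥ 9} = #{S_11 ≥ 9} + #{S_11 ≥ 10} = 12 + 1 = 13.
#{M_11 = 8} = 24 - 13 = 11.
P(M_11 = 8) = 11/2048 = 11/2048

Answer: 11/2048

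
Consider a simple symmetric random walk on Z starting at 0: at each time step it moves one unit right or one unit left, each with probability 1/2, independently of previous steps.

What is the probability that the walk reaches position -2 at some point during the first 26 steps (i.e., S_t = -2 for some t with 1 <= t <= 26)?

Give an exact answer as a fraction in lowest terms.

Answer: 11762641/16777216

Derivation:
Count via complement. Let g(t,s) = #length-t paths at position s with S_1..S_t all ≠ -2.
g(t,s) = g(t-1,s-1) + g(t-1,s+1) for s ≠ -2; g(t,-2) = 0.
t=0: g(0,0)=1
t=1: g(1,-1)=1 g(1,1)=1
t=2: g(2,0)=2 g(2,2)=1
t=3: g(3,-1)=2 g(3,1)=3 g(3,3)=1
t=4: g(4,0)=5 g(4,2)=4 g(4,4)=1
t=5: g(5,-1)=5 g(5,1)=9 g(5,3)=5 g(5,5)=1
t=6: g(6,0)=14 g(6,2)=14 g(6,4)=6 g(6,6)=1
t=7: g(7,-1)=14 g(7,1)=28 g(7,3)=20 g(7,5)=7 g(7,7)=1
t=8: g(8,0)=42 g(8,2)=48 g(8,4)=27 g(8,6)=8 g(8,8)=1
t=9: g(9,-1)=42 g(9,1)=90 g(9,3)=75 g(9,5)=35 g(9,7)=9 g(9,9)=1
t=10: g(10,0)=132 g(10,2)=165 g(10,4)=110 g(10,6)=44 g(10,8)=10 g(10,10)=1
t=11: g(11,-1)=132 g(11,1)=297 g(11,3)=275 g(11,5)=154 g(11,7)=54 g(11,9)=11 g(11,11)=1
t=12: g(12,0)=429 g(12,2)=572 g(12,4)=429 g(12,6)=208 g(12,8)=65 g(12,10)=12 g(12,12)=1
t=13: g(13,-1)=429 g(13,1)=1001 g(13,3)=1001 g(13,5)=637 g(13,7)=273 g(13,9)=77 g(13,11)=13 g(13,13)=1
t=14: g(14,0)=1430 g(14,2)=2002 g(14,4)=1638 g(14,6)=910 g(14,8)=350 g(14,10)=90 g(14,12)=14 g(14,14)=1
t=15: g(15,-1)=1430 g(15,1)=3432 g(15,3)=3640 g(15,5)=2548 g(15,7)=1260 g(15,9)=440 g(15,11)=104 g(15,13)=15 g(15,15)=1
t=16: g(16,0)=4862 g(16,2)=7072 g(16,4)=6188 g(16,6)=3808 g(16,8)=1700 g(16,10)=544 g(16,12)=119 g(16,14)=16 g(16,16)=1
t=17: g(17,-1)=4862 g(17,1)=11934 g(17,3)=13260 g(17,5)=9996 g(17,7)=5508 g(17,9)=2244 g(17,11)=663 g(17,13)=135 g(17,15)=17 g(17,17)=1
t=18: g(18,0)=16796 g(18,2)=25194 g(18,4)=23256 g(18,6)=15504 g(18,8)=7752 g(18,10)=2907 g(18,12)=798 g(18,14)=152 g(18,16)=18 g(18,18)=1
t=19: g(19,-1)=16796 g(19,1)=41990 g(19,3)=48450 g(19,5)=38760 g(19,7)=23256 g(19,9)=10659 g(19,11)=3705 g(19,13)=950 g(19,15)=170 g(19,17)=19 g(19,19)=1
t=20: g(20,0)=58786 g(20,2)=90440 g(20,4)=87210 g(20,6)=62016 g(20,8)=33915 g(20,10)=14364 g(20,12)=4655 g(20,14)=1120 g(20,16)=189 g(20,18)=20 g(20,20)=1
t=21: g(21,-1)=58786 g(21,1)=149226 g(21,3)=177650 g(21,5)=149226 g(21,7)=95931 g(21,9)=48279 g(21,11)=19019 g(21,13)=5775 g(21,15)=1309 g(21,17)=209 g(21,19)=21 g(21,21)=1
t=22: g(22,0)=208012 g(22,2)=326876 g(22,4)=326876 g(22,6)=245157 g(22,8)=144210 g(22,10)=67298 g(22,12)=24794 g(22,14)=7084 g(22,16)=1518 g(22,18)=230 g(22,20)=22 g(22,22)=1
t=23: g(23,-1)=208012 g(23,1)=534888 g(23,3)=653752 g(23,5)=572033 g(23,7)=389367 g(23,9)=211508 g(23,11)=92092 g(23,13)=31878 g(23,15)=8602 g(23,17)=1748 g(23,19)=252 g(23,21)=23 g(23,23)=1
t=24: g(24,0)=742900 g(24,2)=1188640 g(24,4)=1225785 g(24,6)=961400 g(24,8)=600875 g(24,10)=303600 g(24,12)=123970 g(24,14)=40480 g(24,16)=10350 g(24,18)=2000 g(24,20)=275 g(24,22)=24 g(24,24)=1
t=25: g(25,-1)=742900 g(25,1)=1931540 g(25,3)=2414425 g(25,5)=2187185 g(25,7)=1562275 g(25,9)=904475 g(25,11)=427570 g(25,13)=164450 g(25,15)=50830 g(25,17)=12350 g(25,19)=2275 g(25,21)=299 g(25,23)=25 g(25,25)=1
t=26: g(26,0)=2674440 g(26,2)=4345965 g(26,4)=4601610 g(26,6)=3749460 g(26,8)=2466750 g(26,10)=1332045 g(26,12)=592020 g(26,14)=215280 g(26,16)=63180 g(26,18)=14625 g(26,20)=2574 g(26,22)=324 g(26,24)=26 g(26,26)=1
Paths never hitting -2: Σ_s g(26,s) = 20058300
Paths hitting -2: 2^26 - 20058300 = 47050564
P = 47050564/67108864 = 11762641/16777216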